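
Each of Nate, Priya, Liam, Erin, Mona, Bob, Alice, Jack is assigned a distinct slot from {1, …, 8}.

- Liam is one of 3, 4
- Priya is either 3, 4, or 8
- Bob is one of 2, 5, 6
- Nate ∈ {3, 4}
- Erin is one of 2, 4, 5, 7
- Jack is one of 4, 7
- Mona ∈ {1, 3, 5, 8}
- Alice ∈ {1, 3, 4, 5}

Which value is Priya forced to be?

The 8 variables together cover exactly {1, 2, 3, 4, 5, 6, 7, 8} — 8 values for 8 variables — and 6 appears only in Bob's list, so Bob = 6.
The 7 still-open variables together cover exactly {1, 2, 3, 4, 5, 7, 8} — 7 values for 7 variables — and 2 appears only in Erin's list, so Erin = 2.
The 6 still-open variables together cover exactly {1, 3, 4, 5, 7, 8} — 6 values for 6 variables — and 7 appears only in Jack's list, so Jack = 7.
Nate and Liam between them cover only {3, 4} — a naked pair. Remove those values from Priya, Mona, Alice.
So Priya = 8.

8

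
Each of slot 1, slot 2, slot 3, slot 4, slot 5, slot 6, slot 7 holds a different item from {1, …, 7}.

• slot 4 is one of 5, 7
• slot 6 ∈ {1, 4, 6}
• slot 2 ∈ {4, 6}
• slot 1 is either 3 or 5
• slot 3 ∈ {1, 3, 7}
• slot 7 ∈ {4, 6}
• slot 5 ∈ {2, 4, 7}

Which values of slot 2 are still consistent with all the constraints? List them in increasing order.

4, 6

Among the 7 variables, 2 fits only slot 5 (and all 7 values in {1, 2, 3, 4, 5, 6, 7} must be used), so slot 5 = 2.
slot 2 and slot 7 share exactly the 2 values {4, 6}; by pigeonhole those values go to them, so strike 4, 6 from slot 6.
slot 6's domain is down to {1}, so slot 6 = 1. Remove 1 from slot 3.
No further eliminations apply; slot 2 can still be any of 4, 6.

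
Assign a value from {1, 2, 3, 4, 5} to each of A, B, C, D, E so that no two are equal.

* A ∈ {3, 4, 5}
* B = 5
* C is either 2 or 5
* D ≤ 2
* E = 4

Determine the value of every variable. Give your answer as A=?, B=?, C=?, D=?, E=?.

B's domain is down to {5}, so B = 5. Eliminate 5 elsewhere: A, C.
C must be 2 (only option left). Remove 2 from D.
D's domain is down to {1}, so D = 1.
E has just one choice, so E = 4. Remove 4 from A.
A's domain is down to {3}, so A = 3.

A=3, B=5, C=2, D=1, E=4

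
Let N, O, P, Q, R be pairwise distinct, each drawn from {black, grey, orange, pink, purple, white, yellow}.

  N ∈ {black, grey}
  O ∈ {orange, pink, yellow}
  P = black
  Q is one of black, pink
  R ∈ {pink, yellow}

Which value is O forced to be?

P's domain is down to {black}, so P = black. So N, Q can't be black.
Q has just one choice, so Q = pink. Eliminate pink elsewhere: O, R.
R has just one choice, so R = yellow. So O can't be yellow.
So O = orange.

orange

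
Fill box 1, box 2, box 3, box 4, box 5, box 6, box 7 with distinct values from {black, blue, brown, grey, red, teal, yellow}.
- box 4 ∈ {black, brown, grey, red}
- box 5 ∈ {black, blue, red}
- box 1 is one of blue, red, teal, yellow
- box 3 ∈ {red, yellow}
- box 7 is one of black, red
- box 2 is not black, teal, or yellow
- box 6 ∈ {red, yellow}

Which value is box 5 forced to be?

Among the 7 variables, teal fits only box 1 (and all 7 values in {black, blue, brown, grey, red, teal, yellow} must be used), so box 1 = teal.
box 3 and box 6 share exactly the 2 values {red, yellow}; by pigeonhole those values go to them, so strike red, yellow from box 2, box 4, box 5, box 7.
box 7 must be black (only option left). Eliminate black elsewhere: box 4, box 5.
So box 5 = blue.

blue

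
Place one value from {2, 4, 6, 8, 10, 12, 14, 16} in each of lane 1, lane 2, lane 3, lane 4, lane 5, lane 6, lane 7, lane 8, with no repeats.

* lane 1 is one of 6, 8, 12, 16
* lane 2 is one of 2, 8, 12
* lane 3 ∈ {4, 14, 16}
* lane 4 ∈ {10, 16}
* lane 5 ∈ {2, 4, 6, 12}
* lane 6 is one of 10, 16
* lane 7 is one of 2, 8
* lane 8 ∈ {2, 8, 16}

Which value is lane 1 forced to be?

6

Among the 8 variables, 14 fits only lane 3 (and all 8 values in {2, 4, 6, 8, 10, 12, 14, 16} must be used), so lane 3 = 14.
The 7 still-open variables together cover exactly {2, 4, 6, 8, 10, 12, 16} — 7 values for 7 variables — and 4 appears only in lane 5's list, so lane 5 = 4.
Among the 6 still-open variables, 6 fits only lane 1 (and all 6 values in {2, 6, 8, 10, 12, 16} must be used), so lane 1 = 6.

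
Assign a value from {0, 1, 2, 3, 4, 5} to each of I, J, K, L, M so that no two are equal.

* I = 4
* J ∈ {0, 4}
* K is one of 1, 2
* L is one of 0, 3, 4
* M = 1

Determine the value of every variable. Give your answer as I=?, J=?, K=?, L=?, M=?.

I must be 4 (only option left). So J, L can't be 4.
J has just one choice, so J = 0. Eliminate 0 elsewhere: L.
L has just one choice, so L = 3.
M must be 1 (only option left). Strike 1 from K.
K must be 2 (only option left).

I=4, J=0, K=2, L=3, M=1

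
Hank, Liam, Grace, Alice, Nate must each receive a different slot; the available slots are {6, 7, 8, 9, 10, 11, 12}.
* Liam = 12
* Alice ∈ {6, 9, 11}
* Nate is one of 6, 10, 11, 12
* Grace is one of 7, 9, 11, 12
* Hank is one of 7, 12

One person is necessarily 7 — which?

Liam's domain is down to {12}, so Liam = 12. Strike 12 from Hank, Grace, Nate.
So 7 goes to Hank.

Hank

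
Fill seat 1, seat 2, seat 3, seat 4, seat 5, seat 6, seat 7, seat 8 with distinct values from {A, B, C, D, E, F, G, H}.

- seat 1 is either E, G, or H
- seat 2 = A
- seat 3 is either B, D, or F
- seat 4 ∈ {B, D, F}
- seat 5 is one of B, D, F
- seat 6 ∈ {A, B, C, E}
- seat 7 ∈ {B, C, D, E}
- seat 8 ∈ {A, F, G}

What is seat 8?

G

seat 2 has just one choice, so seat 2 = A. So seat 6, seat 8 can't be A.
The 7 still-open variables together cover exactly {B, C, D, E, F, G, H} — 7 values for 7 variables — and H appears only in seat 1's list, so seat 1 = H.
The 6 still-open variables together cover exactly {B, C, D, E, F, G} — 6 values for 6 variables — and G appears only in seat 8's list, so seat 8 = G.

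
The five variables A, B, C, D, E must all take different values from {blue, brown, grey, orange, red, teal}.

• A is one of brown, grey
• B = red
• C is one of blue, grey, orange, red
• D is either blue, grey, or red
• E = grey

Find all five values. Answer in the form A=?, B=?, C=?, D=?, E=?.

B must be red (only option left). So C, D can't be red.
E's domain is down to {grey}, so E = grey. Eliminate grey elsewhere: A, C, D.
That leaves A = brown.
That leaves D = blue. Strike blue from C.
C must be orange (only option left).

A=brown, B=red, C=orange, D=blue, E=grey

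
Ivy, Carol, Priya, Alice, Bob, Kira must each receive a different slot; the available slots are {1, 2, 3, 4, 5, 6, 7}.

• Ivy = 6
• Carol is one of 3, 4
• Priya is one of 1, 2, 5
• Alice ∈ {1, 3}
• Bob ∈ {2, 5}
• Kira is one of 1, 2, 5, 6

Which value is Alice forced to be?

Ivy must be 6 (only option left). So Kira can't be 6.
Among the 5 still-open variables, 4 fits only Carol (and all 5 values in {1, 2, 3, 4, 5} must be used), so Carol = 4.
The 4 still-open variables together cover exactly {1, 2, 3, 5} — 4 values for 4 variables — and 3 appears only in Alice's list, so Alice = 3.

3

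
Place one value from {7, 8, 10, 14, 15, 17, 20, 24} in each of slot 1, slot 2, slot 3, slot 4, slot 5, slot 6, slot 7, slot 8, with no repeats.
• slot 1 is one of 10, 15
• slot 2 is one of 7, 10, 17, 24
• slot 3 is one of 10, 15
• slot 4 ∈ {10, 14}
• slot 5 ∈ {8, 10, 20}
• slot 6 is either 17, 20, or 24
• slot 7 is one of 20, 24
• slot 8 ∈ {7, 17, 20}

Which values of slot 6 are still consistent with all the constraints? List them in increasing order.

The 8 variables draw from only 8 values {7, 8, 10, 14, 15, 17, 20, 24}, so each is used; only slot 5 can be 8, hence slot 5 = 8.
The 7 still-open variables draw from only 7 values {7, 10, 14, 15, 17, 20, 24}, so each is used; only slot 4 can be 14, hence slot 4 = 14.
slot 1 and slot 3 between them cover only {10, 15} — a naked pair. Remove those values from slot 2.
No further eliminations apply; slot 6 can still be any of 17, 20, 24.

17, 20, 24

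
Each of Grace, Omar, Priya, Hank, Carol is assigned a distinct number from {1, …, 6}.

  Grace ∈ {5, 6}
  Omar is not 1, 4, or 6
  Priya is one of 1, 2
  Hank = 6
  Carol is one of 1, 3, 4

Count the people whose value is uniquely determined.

2

Hank must be 6 (only option left). Eliminate 6 elsewhere: Grace.
That leaves Grace = 5. Strike 5 from Omar.
Determined: Grace=5, Hank=6. The other people each still have more than one consistent value. That makes 2.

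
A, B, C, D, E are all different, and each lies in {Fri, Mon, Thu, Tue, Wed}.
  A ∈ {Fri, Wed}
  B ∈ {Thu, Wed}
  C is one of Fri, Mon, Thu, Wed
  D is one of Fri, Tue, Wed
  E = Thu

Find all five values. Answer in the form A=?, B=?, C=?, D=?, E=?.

E must be Thu (only option left). So B, C can't be Thu.
B has just one choice, so B = Wed. So A, C, D can't be Wed.
A has just one choice, so A = Fri. Remove Fri from C, D.
C has just one choice, so C = Mon.
That leaves D = Tue.

A=Fri, B=Wed, C=Mon, D=Tue, E=Thu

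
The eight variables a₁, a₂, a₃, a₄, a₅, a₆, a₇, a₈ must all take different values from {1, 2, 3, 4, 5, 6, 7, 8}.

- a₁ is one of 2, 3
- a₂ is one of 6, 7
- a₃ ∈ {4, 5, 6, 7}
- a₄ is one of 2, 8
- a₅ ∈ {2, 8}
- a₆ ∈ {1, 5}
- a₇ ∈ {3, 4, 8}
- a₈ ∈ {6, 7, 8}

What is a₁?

The 8 variables draw from only 8 values {1, 2, 3, 4, 5, 6, 7, 8}, so each is used; only a₆ can be 1, hence a₆ = 1.
The 7 still-open variables draw from only 7 values {2, 3, 4, 5, 6, 7, 8}, so each is used; only a₃ can be 5, hence a₃ = 5.
Among the 6 still-open variables, 4 fits only a₇ (and all 6 values in {2, 3, 4, 6, 7, 8} must be used), so a₇ = 4.
The 5 still-open variables draw from only 5 values {2, 3, 6, 7, 8}, so each is used; only a₁ can be 3, hence a₁ = 3.

3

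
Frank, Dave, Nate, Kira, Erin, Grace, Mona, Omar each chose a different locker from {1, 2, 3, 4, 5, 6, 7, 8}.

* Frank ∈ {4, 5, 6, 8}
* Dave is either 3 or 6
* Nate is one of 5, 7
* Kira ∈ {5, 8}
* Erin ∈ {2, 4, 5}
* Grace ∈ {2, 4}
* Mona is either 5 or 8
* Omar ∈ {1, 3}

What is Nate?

7

The 8 variables together cover exactly {1, 2, 3, 4, 5, 6, 7, 8} — 8 values for 8 variables — and 1 appears only in Omar's list, so Omar = 1.
The 7 still-open variables draw from only 7 values {2, 3, 4, 5, 6, 7, 8}, so each is used; only Dave can be 3, hence Dave = 3.
The 6 still-open variables draw from only 6 values {2, 4, 5, 6, 7, 8}, so each is used; only Frank can be 6, hence Frank = 6.
The 5 still-open variables draw from only 5 values {2, 4, 5, 7, 8}, so each is used; only Nate can be 7, hence Nate = 7.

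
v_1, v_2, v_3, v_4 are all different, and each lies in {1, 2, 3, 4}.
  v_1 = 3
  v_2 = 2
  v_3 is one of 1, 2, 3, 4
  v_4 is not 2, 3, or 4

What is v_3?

v_1 must be 3 (only option left). Strike 3 from v_3.
v_2's domain is down to {2}, so v_2 = 2. Remove 2 from v_3.
That leaves v_4 = 1. So v_3 can't be 1.
So v_3 = 4.

4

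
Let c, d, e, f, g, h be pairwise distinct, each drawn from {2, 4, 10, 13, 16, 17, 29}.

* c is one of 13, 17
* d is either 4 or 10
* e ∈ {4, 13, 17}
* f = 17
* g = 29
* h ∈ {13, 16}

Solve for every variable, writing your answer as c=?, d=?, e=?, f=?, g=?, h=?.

f must be 17 (only option left). Eliminate 17 elsewhere: c, e.
g has just one choice, so g = 29.
That leaves c = 13. So e, h can't be 13.
That leaves e = 4. Strike 4 from d.
That leaves h = 16.
d's domain is down to {10}, so d = 10.

c=13, d=10, e=4, f=17, g=29, h=16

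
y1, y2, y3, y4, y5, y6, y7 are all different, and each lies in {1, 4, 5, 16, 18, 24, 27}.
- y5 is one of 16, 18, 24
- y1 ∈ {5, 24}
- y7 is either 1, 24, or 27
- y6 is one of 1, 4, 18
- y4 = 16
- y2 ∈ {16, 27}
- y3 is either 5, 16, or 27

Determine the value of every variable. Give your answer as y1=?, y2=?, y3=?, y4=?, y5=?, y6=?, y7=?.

y1=24, y2=27, y3=5, y4=16, y5=18, y6=4, y7=1

y4 has just one choice, so y4 = 16. Eliminate 16 elsewhere: y2, y3, y5.
y2's domain is down to {27}, so y2 = 27. So y3, y7 can't be 27.
y3 must be 5 (only option left). Remove 5 from y1.
That leaves y1 = 24. So y5, y7 can't be 24.
That leaves y5 = 18. Remove 18 from y6.
y7 has just one choice, so y7 = 1. Remove 1 from y6.
That leaves y6 = 4.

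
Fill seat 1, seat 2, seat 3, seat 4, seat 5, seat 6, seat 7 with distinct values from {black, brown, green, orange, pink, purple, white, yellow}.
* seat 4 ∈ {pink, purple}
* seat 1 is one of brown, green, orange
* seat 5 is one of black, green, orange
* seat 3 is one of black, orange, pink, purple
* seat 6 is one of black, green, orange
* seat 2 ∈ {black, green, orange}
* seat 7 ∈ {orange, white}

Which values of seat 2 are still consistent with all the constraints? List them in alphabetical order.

The 7 variables draw from only 7 values {black, brown, green, orange, pink, purple, white}, so each is used; only seat 1 can be brown, hence seat 1 = brown.
The 6 still-open variables together cover exactly {black, green, orange, pink, purple, white} — 6 values for 6 variables — and white appears only in seat 7's list, so seat 7 = white.
seat 2, seat 5, seat 6 between them cover only {black, green, orange} — a naked triple. Remove those values from seat 3.
No further eliminations apply; seat 2 can still be any of black, green, orange.

black, green, orange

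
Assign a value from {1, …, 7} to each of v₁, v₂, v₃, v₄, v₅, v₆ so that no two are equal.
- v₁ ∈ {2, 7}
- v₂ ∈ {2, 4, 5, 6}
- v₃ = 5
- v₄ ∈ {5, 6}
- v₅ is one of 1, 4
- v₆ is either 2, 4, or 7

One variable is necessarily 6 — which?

v₃ has just one choice, so v₃ = 5. So v₂, v₄ can't be 5.
So 6 goes to v₄.

v₄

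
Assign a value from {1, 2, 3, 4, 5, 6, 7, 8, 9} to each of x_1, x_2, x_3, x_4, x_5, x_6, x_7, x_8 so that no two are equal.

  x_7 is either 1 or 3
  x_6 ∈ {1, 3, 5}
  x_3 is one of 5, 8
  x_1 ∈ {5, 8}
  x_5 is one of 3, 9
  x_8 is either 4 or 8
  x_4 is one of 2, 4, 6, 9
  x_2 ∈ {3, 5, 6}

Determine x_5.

The 8 variables draw from only 8 values {1, 2, 3, 4, 5, 6, 8, 9}, so each is used; only x_4 can be 2, hence x_4 = 2.
The 7 still-open variables draw from only 7 values {1, 3, 4, 5, 6, 8, 9}, so each is used; only x_8 can be 4, hence x_8 = 4.
The 6 still-open variables draw from only 6 values {1, 3, 5, 6, 8, 9}, so each is used; only x_2 can be 6, hence x_2 = 6.
The 5 still-open variables together cover exactly {1, 3, 5, 8, 9} — 5 values for 5 variables — and 9 appears only in x_5's list, so x_5 = 9.

9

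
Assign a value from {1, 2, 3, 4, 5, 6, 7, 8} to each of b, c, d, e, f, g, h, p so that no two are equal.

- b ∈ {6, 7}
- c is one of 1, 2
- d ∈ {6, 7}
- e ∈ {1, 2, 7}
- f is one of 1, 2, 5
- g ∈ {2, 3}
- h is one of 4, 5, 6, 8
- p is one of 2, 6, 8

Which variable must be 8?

p

Among the 8 variables, 3 fits only g (and all 8 values in {1, 2, 3, 4, 5, 6, 7, 8} must be used), so g = 3.
Among the 7 still-open variables, 4 fits only h (and all 7 values in {1, 2, 4, 5, 6, 7, 8} must be used), so h = 4.
The 6 still-open variables together cover exactly {1, 2, 5, 6, 7, 8} — 6 values for 6 variables — and 5 appears only in f's list, so f = 5.
The 5 still-open variables together cover exactly {1, 2, 6, 7, 8} — 5 values for 5 variables — and 8 appears only in p's list, so p = 8.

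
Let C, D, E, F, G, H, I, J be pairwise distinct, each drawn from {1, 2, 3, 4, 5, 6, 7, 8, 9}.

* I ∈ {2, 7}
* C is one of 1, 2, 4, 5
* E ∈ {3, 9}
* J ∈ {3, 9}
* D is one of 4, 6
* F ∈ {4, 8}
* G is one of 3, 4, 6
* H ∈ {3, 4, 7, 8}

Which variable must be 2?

E and J between them cover only {3, 9} — a naked pair. Remove those values from G, H.
The 2 variables D and G are confined to {4, 6}, which locks those values in; drop them from C, F, H.
F's domain is down to {8}, so F = 8. Remove 8 from H.
H must be 7 (only option left). Remove 7 from I.
So 2 goes to I.

I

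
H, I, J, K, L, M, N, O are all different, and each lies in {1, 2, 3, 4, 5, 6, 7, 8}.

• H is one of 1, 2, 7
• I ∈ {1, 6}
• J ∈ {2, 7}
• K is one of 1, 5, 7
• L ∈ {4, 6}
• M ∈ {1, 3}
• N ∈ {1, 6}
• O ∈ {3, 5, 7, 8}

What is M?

The 8 variables draw from only 8 values {1, 2, 3, 4, 5, 6, 7, 8}, so each is used; only L can be 4, hence L = 4.
Among the 7 still-open variables, 8 fits only O (and all 7 values in {1, 2, 3, 5, 6, 7, 8} must be used), so O = 8.
Among the 6 still-open variables, 3 fits only M (and all 6 values in {1, 2, 3, 5, 6, 7} must be used), so M = 3.

3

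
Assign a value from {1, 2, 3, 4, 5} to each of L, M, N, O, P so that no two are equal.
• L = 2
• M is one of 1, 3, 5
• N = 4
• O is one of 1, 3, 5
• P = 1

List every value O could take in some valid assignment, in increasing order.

L must be 2 (only option left).
N must be 4 (only option left).
That leaves P = 1. So M, O can't be 1.
No further eliminations apply; O can still be any of 3, 5.

3, 5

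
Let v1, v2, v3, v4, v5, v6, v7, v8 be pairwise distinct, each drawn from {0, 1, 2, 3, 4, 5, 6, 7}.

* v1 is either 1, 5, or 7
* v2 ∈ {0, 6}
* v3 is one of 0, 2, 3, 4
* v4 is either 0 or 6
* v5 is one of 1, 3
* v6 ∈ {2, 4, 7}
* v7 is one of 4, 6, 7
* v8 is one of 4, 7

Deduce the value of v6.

Among the 8 variables, 5 fits only v1 (and all 8 values in {0, 1, 2, 3, 4, 5, 6, 7} must be used), so v1 = 5.
The 7 still-open variables draw from only 7 values {0, 1, 2, 3, 4, 6, 7}, so each is used; only v5 can be 1, hence v5 = 1.
The 6 still-open variables draw from only 6 values {0, 2, 3, 4, 6, 7}, so each is used; only v3 can be 3, hence v3 = 3.
The 5 still-open variables draw from only 5 values {0, 2, 4, 6, 7}, so each is used; only v6 can be 2, hence v6 = 2.

2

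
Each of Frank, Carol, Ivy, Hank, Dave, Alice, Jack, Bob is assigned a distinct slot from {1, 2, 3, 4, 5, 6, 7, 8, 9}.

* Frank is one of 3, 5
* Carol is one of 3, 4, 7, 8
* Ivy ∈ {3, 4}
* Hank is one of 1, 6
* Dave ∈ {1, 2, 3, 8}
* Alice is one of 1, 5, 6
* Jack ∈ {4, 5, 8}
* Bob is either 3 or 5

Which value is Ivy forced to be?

4

The 8 variables together cover exactly {1, 2, 3, 4, 5, 6, 7, 8} — 8 values for 8 variables — and 2 appears only in Dave's list, so Dave = 2.
The 7 still-open variables draw from only 7 values {1, 3, 4, 5, 6, 7, 8}, so each is used; only Carol can be 7, hence Carol = 7.
The 6 still-open variables draw from only 6 values {1, 3, 4, 5, 6, 8}, so each is used; only Jack can be 8, hence Jack = 8.
Among the 5 still-open variables, 4 fits only Ivy (and all 5 values in {1, 3, 4, 5, 6} must be used), so Ivy = 4.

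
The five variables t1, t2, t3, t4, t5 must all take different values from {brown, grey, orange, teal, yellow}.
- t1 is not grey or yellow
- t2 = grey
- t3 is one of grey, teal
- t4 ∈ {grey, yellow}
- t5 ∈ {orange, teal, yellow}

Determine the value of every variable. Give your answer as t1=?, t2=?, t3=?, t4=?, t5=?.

t2 must be grey (only option left). Remove grey from t3, t4.
t3 has just one choice, so t3 = teal. Eliminate teal elsewhere: t1, t5.
t4 must be yellow (only option left). So t5 can't be yellow.
t5 has just one choice, so t5 = orange. Eliminate orange elsewhere: t1.
That leaves t1 = brown.

t1=brown, t2=grey, t3=teal, t4=yellow, t5=orange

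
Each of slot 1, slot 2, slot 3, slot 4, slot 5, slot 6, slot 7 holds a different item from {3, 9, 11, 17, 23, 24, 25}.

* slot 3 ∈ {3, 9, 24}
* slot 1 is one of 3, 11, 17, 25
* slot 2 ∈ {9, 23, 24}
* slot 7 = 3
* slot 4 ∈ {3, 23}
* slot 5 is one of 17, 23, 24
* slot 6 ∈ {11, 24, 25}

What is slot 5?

17

slot 7 has just one choice, so slot 7 = 3. So slot 1, slot 3, slot 4 can't be 3.
That leaves slot 4 = 23. So slot 2, slot 5 can't be 23.
The 2 variables slot 2 and slot 3 are confined to {9, 24}, which locks those values in; drop them from slot 5, slot 6.
So slot 5 = 17.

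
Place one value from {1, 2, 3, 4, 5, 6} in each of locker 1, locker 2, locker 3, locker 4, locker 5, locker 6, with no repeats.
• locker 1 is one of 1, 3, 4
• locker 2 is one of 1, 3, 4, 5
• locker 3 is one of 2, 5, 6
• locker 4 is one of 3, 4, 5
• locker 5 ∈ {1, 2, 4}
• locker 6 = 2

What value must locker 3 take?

6

locker 6 has just one choice, so locker 6 = 2. Eliminate 2 elsewhere: locker 3, locker 5.
Among the 5 still-open variables, 6 fits only locker 3 (and all 5 values in {1, 3, 4, 5, 6} must be used), so locker 3 = 6.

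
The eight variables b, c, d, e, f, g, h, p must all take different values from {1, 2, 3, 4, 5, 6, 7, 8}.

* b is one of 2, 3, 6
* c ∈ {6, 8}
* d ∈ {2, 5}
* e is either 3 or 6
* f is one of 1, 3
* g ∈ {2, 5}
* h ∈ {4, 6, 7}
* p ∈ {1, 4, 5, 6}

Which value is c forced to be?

Among the 8 variables, 7 fits only h (and all 8 values in {1, 2, 3, 4, 5, 6, 7, 8} must be used), so h = 7.
Among the 7 still-open variables, 4 fits only p (and all 7 values in {1, 2, 3, 4, 5, 6, 8} must be used), so p = 4.
Among the 6 still-open variables, 1 fits only f (and all 6 values in {1, 2, 3, 5, 6, 8} must be used), so f = 1.
The 5 still-open variables together cover exactly {2, 3, 5, 6, 8} — 5 values for 5 variables — and 8 appears only in c's list, so c = 8.

8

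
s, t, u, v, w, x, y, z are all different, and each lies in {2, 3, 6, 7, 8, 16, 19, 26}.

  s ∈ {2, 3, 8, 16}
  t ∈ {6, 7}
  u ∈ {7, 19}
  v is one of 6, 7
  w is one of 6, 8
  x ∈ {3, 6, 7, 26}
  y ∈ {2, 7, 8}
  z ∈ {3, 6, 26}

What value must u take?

The 8 variables together cover exactly {2, 3, 6, 7, 8, 16, 19, 26} — 8 values for 8 variables — and 16 appears only in s's list, so s = 16.
The 7 still-open variables together cover exactly {2, 3, 6, 7, 8, 19, 26} — 7 values for 7 variables — and 2 appears only in y's list, so y = 2.
The 6 still-open variables draw from only 6 values {3, 6, 7, 8, 19, 26}, so each is used; only w can be 8, hence w = 8.
The 5 still-open variables together cover exactly {3, 6, 7, 19, 26} — 5 values for 5 variables — and 19 appears only in u's list, so u = 19.

19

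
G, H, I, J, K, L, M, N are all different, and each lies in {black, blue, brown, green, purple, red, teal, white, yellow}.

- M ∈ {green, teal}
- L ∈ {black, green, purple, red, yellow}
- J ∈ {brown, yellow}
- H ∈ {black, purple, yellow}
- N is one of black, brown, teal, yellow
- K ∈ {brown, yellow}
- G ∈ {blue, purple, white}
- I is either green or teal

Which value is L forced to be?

red

I and M between them cover only {green, teal} — a naked pair. Remove those values from L, N.
J and K share exactly the 2 values {brown, yellow}; by pigeonhole those values go to them, so strike brown, yellow from H, L, N.
That leaves N = black. Strike black from H, L.
H must be purple (only option left). Remove purple from G, L.
So L = red.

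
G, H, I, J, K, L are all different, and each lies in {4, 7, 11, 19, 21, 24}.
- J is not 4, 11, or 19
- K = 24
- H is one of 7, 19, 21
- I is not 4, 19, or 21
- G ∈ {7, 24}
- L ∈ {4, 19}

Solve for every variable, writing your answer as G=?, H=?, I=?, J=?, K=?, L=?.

G=7, H=19, I=11, J=21, K=24, L=4

K's domain is down to {24}, so K = 24. Eliminate 24 elsewhere: G, I, J.
G's domain is down to {7}, so G = 7. Eliminate 7 elsewhere: H, I, J.
That leaves I = 11.
That leaves J = 21. Eliminate 21 elsewhere: H.
H must be 19 (only option left). Eliminate 19 elsewhere: L.
L has just one choice, so L = 4.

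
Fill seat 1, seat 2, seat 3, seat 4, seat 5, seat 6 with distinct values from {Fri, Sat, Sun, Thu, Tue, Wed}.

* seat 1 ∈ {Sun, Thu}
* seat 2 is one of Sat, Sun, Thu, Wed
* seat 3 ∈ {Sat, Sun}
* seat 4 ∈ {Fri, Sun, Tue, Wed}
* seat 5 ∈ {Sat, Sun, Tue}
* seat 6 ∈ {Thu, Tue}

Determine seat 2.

Wed

The 6 variables together cover exactly {Fri, Sat, Sun, Thu, Tue, Wed} — 6 values for 6 variables — and Fri appears only in seat 4's list, so seat 4 = Fri.
The 5 still-open variables draw from only 5 values {Sat, Sun, Thu, Tue, Wed}, so each is used; only seat 2 can be Wed, hence seat 2 = Wed.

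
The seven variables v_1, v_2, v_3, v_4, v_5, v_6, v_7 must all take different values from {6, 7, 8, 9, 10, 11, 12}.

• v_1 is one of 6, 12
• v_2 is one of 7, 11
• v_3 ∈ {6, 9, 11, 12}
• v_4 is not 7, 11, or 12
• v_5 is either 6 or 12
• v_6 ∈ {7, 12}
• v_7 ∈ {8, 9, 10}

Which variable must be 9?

v_3

v_1 and v_5 between them cover only {6, 12} — a naked pair. Remove those values from v_3, v_4, v_6.
That leaves v_6 = 7. Remove 7 from v_2.
v_2 must be 11 (only option left). So v_3 can't be 11.
So 9 goes to v_3.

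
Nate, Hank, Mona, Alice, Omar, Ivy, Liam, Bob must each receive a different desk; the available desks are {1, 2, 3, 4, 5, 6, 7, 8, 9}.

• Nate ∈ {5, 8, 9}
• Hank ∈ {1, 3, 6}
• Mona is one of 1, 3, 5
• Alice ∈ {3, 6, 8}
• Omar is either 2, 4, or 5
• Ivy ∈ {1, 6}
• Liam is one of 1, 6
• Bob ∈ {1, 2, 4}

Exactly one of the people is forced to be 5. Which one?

Among the 8 variables, 9 fits only Nate (and all 8 values in {1, 2, 3, 4, 5, 6, 8, 9} must be used), so Nate = 9.
The 7 still-open variables draw from only 7 values {1, 2, 3, 4, 5, 6, 8}, so each is used; only Alice can be 8, hence Alice = 8.
Ivy and Liam share exactly the 2 values {1, 6}; by pigeonhole those values go to them, so strike 1, 6 from Hank, Mona, Bob.
That leaves Hank = 3. Remove 3 from Mona.
So 5 goes to Mona.

Mona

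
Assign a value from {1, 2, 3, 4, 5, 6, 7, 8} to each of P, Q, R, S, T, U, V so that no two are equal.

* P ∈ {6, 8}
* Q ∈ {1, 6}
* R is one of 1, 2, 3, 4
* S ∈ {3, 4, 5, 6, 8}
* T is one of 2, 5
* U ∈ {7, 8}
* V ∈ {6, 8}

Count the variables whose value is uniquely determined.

P and V between them cover only {6, 8} — a naked pair. Remove those values from Q, S, U.
Q's domain is down to {1}, so Q = 1. Eliminate 1 elsewhere: R.
U has just one choice, so U = 7.
Determined: Q=1, U=7. The other variables each still have more than one consistent value. That makes 2.

2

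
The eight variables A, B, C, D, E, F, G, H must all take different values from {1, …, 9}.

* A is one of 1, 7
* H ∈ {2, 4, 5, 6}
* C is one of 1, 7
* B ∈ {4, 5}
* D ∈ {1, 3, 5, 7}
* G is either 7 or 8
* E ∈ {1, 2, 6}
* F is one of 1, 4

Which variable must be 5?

The 8 variables together cover exactly {1, 2, 3, 4, 5, 6, 7, 8} — 8 values for 8 variables — and 3 appears only in D's list, so D = 3.
The 7 still-open variables together cover exactly {1, 2, 4, 5, 6, 7, 8} — 7 values for 7 variables — and 8 appears only in G's list, so G = 8.
A and C share exactly the 2 values {1, 7}; by pigeonhole those values go to them, so strike 1, 7 from E, F.
F's domain is down to {4}, so F = 4. Strike 4 from B, H.
So 5 goes to B.

B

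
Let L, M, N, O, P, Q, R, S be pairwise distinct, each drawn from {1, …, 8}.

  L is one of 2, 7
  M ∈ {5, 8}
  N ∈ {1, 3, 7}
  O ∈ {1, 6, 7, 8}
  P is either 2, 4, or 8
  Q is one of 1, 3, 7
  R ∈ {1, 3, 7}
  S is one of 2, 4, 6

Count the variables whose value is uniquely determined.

2

The 8 variables together cover exactly {1, 2, 3, 4, 5, 6, 7, 8} — 8 values for 8 variables — and 5 appears only in M's list, so M = 5.
The 3 variables N, Q, R are confined to {1, 3, 7}, which locks those values in; drop them from L, O.
L must be 2 (only option left). Eliminate 2 elsewhere: P, S.
Determined: L=2, M=5. The other variables each still have more than one consistent value. That makes 2.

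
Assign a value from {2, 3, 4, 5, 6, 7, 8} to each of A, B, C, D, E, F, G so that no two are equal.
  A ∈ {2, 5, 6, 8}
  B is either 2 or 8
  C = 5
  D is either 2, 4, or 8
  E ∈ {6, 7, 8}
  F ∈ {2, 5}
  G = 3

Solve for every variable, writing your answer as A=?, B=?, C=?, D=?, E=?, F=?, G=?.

C's domain is down to {5}, so C = 5. Strike 5 from A, F.
F's domain is down to {2}, so F = 2. Remove 2 from A, B, D.
G must be 3 (only option left).
That leaves B = 8. So A, D, E can't be 8.
D must be 4 (only option left).
A's domain is down to {6}, so A = 6. Strike 6 from E.
E must be 7 (only option left).

A=6, B=8, C=5, D=4, E=7, F=2, G=3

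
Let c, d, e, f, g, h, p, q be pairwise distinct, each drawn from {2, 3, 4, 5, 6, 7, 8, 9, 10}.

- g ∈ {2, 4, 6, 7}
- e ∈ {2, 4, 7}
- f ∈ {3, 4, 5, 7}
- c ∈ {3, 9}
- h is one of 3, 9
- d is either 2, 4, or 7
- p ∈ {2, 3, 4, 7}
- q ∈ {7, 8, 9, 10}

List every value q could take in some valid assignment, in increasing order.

8, 10

c and h between them cover only {3, 9} — a naked pair. Remove those values from f, p, q.
d, e, p between them cover only {2, 4, 7} — a naked triple. Remove those values from f, g, q.
f's domain is down to {5}, so f = 5.
g has just one choice, so g = 6.
No further eliminations apply; q can still be any of 8, 10.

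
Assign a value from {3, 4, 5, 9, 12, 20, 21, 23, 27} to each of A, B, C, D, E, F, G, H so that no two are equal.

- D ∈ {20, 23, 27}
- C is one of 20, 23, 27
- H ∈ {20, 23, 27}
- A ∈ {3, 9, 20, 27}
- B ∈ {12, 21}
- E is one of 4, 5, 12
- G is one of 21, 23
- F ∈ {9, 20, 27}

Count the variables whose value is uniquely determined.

4

C, D, H between them cover only {20, 23, 27} — a naked triple. Remove those values from A, F, G.
That leaves F = 9. Strike 9 from A.
That leaves G = 21. Eliminate 21 elsewhere: B.
A's domain is down to {3}, so A = 3.
B must be 12 (only option left). Strike 12 from E.
Determined: A=3, B=12, F=9, G=21. The other variables each still have more than one consistent value. That makes 4.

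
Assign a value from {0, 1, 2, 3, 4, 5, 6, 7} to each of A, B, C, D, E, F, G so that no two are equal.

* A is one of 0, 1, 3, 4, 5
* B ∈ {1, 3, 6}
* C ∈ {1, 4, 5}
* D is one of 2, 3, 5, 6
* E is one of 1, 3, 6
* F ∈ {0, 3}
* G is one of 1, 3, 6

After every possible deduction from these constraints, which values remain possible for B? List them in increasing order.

Among the 7 variables, 2 fits only D (and all 7 values in {0, 1, 2, 3, 4, 5, 6} must be used), so D = 2.
The 3 variables B, E, G are confined to {1, 3, 6}, which locks those values in; drop them from A, C, F.
F's domain is down to {0}, so F = 0. So A can't be 0.
No further eliminations apply; B can still be any of 1, 3, 6.

1, 3, 6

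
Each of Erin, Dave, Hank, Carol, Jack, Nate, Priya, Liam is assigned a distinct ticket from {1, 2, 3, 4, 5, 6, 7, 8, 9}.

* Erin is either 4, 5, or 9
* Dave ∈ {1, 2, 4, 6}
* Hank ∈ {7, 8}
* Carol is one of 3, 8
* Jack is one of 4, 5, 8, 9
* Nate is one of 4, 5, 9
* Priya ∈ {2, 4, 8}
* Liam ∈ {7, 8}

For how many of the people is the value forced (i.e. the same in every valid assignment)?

Hank and Liam between them cover only {7, 8} — a naked pair. Remove those values from Carol, Jack, Priya.
Carol must be 3 (only option left).
Erin, Jack, Nate share exactly the 3 values {4, 5, 9}; by pigeonhole those values go to them, so strike 4, 5, 9 from Dave, Priya.
That leaves Priya = 2. So Dave can't be 2.
Determined: Carol=3, Priya=2. The other people each still have more than one consistent value. That makes 2.

2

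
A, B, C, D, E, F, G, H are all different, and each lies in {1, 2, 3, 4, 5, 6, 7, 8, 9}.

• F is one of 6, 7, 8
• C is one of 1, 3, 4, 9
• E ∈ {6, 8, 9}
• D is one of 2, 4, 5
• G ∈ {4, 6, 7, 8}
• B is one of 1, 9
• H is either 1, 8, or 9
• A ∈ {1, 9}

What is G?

4

A and B share exactly the 2 values {1, 9}; by pigeonhole those values go to them, so strike 1, 9 from C, E, H.
That leaves H = 8. Strike 8 from E, F, G.
That leaves E = 6. Remove 6 from F, G.
F has just one choice, so F = 7. Strike 7 from G.
So G = 4.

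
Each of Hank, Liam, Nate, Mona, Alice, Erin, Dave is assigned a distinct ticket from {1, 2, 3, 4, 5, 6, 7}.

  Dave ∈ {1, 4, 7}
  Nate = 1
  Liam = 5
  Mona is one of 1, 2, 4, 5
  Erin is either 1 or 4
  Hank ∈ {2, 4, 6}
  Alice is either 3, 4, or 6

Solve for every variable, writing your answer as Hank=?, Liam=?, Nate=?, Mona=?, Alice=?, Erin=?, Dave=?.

Liam has just one choice, so Liam = 5. Eliminate 5 elsewhere: Mona.
That leaves Nate = 1. Strike 1 from Mona, Erin, Dave.
Erin must be 4 (only option left). Strike 4 from Hank, Mona, Alice, Dave.
Dave must be 7 (only option left).
Mona has just one choice, so Mona = 2. So Hank can't be 2.
Hank has just one choice, so Hank = 6. So Alice can't be 6.
Alice's domain is down to {3}, so Alice = 3.

Hank=6, Liam=5, Nate=1, Mona=2, Alice=3, Erin=4, Dave=7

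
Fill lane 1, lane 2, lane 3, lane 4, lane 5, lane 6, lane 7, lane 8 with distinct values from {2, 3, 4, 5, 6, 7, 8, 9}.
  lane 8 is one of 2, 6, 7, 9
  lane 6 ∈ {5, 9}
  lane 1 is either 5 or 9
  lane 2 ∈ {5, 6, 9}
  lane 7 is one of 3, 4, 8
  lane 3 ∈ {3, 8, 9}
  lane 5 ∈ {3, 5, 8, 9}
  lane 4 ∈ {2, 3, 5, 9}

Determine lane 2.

Among the 8 variables, 4 fits only lane 7 (and all 8 values in {2, 3, 4, 5, 6, 7, 8, 9} must be used), so lane 7 = 4.
The 7 still-open variables together cover exactly {2, 3, 5, 6, 7, 8, 9} — 7 values for 7 variables — and 7 appears only in lane 8's list, so lane 8 = 7.
The 6 still-open variables draw from only 6 values {2, 3, 5, 6, 8, 9}, so each is used; only lane 4 can be 2, hence lane 4 = 2.
The 5 still-open variables draw from only 5 values {3, 5, 6, 8, 9}, so each is used; only lane 2 can be 6, hence lane 2 = 6.

6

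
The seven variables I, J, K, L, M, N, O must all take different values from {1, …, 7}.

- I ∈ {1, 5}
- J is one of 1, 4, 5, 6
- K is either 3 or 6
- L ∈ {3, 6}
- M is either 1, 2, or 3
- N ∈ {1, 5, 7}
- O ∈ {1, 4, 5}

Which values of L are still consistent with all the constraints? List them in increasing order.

3, 6

Among the 7 variables, 2 fits only M (and all 7 values in {1, 2, 3, 4, 5, 6, 7} must be used), so M = 2.
The 6 still-open variables together cover exactly {1, 3, 4, 5, 6, 7} — 6 values for 6 variables — and 7 appears only in N's list, so N = 7.
K and L between them cover only {3, 6} — a naked pair. Remove those values from J.
No further eliminations apply; L can still be any of 3, 6.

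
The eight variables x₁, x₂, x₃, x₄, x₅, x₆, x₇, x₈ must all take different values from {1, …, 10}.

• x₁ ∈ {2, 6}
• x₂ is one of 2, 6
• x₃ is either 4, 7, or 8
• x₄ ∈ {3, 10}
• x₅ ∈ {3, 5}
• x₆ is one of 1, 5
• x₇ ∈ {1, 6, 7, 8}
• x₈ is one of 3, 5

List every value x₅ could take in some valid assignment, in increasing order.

3, 5

x₁ and x₂ between them cover only {2, 6} — a naked pair. Remove those values from x₇.
The 2 variables x₅ and x₈ are confined to {3, 5}, which locks those values in; drop them from x₄, x₆.
x₄ must be 10 (only option left).
x₆'s domain is down to {1}, so x₆ = 1. Eliminate 1 elsewhere: x₇.
No further eliminations apply; x₅ can still be any of 3, 5.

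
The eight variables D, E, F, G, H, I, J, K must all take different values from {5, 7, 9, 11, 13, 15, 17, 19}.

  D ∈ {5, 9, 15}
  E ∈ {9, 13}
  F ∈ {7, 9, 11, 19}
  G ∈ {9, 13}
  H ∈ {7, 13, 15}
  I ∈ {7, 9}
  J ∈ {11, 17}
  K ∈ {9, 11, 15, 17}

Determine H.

The 8 variables draw from only 8 values {5, 7, 9, 11, 13, 15, 17, 19}, so each is used; only D can be 5, hence D = 5.
The 7 still-open variables together cover exactly {7, 9, 11, 13, 15, 17, 19} — 7 values for 7 variables — and 19 appears only in F's list, so F = 19.
E and G between them cover only {9, 13} — a naked pair. Remove those values from H, I, K.
I's domain is down to {7}, so I = 7. Remove 7 from H.
So H = 15.

15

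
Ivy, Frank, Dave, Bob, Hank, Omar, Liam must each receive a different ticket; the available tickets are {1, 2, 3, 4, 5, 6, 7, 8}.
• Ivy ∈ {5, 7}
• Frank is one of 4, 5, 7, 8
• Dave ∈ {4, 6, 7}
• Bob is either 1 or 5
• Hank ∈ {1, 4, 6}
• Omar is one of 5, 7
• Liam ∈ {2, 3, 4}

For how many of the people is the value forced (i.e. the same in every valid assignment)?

2

Ivy and Omar between them cover only {5, 7} — a naked pair. Remove those values from Frank, Dave, Bob.
That leaves Bob = 1. Strike 1 from Hank.
The 2 variables Dave and Hank are confined to {4, 6}, which locks those values in; drop them from Frank, Liam.
That leaves Frank = 8.
Determined: Frank=8, Bob=1. The other people each still have more than one consistent value. That makes 2.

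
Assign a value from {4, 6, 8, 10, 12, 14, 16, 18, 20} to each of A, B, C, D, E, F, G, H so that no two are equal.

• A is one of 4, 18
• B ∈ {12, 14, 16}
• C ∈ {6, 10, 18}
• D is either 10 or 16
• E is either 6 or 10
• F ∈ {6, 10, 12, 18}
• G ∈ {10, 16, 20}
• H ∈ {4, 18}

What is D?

Among the 8 variables, 14 fits only B (and all 8 values in {4, 6, 10, 12, 14, 16, 18, 20} must be used), so B = 14.
The 7 still-open variables draw from only 7 values {4, 6, 10, 12, 16, 18, 20}, so each is used; only F can be 12, hence F = 12.
The 6 still-open variables draw from only 6 values {4, 6, 10, 16, 18, 20}, so each is used; only G can be 20, hence G = 20.
The 5 still-open variables together cover exactly {4, 6, 10, 16, 18} — 5 values for 5 variables — and 16 appears only in D's list, so D = 16.

16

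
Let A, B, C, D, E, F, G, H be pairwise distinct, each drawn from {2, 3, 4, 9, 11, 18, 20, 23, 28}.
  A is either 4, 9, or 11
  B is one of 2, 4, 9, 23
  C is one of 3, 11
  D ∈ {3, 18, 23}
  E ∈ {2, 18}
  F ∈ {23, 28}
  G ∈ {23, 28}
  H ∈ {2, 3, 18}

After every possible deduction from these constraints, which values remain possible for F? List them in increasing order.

23, 28

F and G between them cover only {23, 28} — a naked pair. Remove those values from B, D.
The 3 variables D, E, H are confined to {2, 3, 18}, which locks those values in; drop them from B, C.
C has just one choice, so C = 11. Remove 11 from A.
No further eliminations apply; F can still be any of 23, 28.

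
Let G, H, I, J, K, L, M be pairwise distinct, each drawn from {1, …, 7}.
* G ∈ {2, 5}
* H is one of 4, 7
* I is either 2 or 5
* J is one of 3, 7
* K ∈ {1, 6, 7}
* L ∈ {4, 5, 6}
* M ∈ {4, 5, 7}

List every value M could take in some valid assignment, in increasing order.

4, 7

The 7 variables draw from only 7 values {1, 2, 3, 4, 5, 6, 7}, so each is used; only K can be 1, hence K = 1.
The 6 still-open variables together cover exactly {2, 3, 4, 5, 6, 7} — 6 values for 6 variables — and 3 appears only in J's list, so J = 3.
Among the 5 still-open variables, 6 fits only L (and all 5 values in {2, 4, 5, 6, 7} must be used), so L = 6.
The 2 variables G and I are confined to {2, 5}, which locks those values in; drop them from M.
No further eliminations apply; M can still be any of 4, 7.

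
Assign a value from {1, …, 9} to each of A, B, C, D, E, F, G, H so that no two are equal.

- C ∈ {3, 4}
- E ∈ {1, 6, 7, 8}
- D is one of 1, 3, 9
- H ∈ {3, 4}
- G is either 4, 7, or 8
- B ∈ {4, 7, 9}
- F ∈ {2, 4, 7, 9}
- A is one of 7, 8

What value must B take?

The 8 variables draw from only 8 values {1, 2, 3, 4, 6, 7, 8, 9}, so each is used; only F can be 2, hence F = 2.
Among the 7 still-open variables, 6 fits only E (and all 7 values in {1, 3, 4, 6, 7, 8, 9} must be used), so E = 6.
The 6 still-open variables draw from only 6 values {1, 3, 4, 7, 8, 9}, so each is used; only D can be 1, hence D = 1.
The 5 still-open variables draw from only 5 values {3, 4, 7, 8, 9}, so each is used; only B can be 9, hence B = 9.

9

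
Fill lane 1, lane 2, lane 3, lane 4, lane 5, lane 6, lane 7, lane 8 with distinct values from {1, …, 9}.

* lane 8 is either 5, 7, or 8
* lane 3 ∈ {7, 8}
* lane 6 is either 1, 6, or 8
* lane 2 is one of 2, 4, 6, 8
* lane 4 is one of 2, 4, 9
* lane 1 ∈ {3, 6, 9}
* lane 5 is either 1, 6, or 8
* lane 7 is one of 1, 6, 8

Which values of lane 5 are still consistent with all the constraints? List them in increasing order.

lane 5, lane 6, lane 7 between them cover only {1, 6, 8} — a naked triple. Remove those values from lane 1, lane 2, lane 3, lane 8.
lane 3 has just one choice, so lane 3 = 7. So lane 8 can't be 7.
That leaves lane 8 = 5.
No further eliminations apply; lane 5 can still be any of 1, 6, 8.

1, 6, 8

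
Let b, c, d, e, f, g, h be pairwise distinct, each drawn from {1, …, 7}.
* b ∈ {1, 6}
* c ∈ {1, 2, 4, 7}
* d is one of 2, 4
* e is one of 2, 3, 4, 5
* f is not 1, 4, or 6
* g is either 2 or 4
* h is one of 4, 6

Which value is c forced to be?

d and g share exactly the 2 values {2, 4}; by pigeonhole those values go to them, so strike 2, 4 from c, e, f, h.
h must be 6 (only option left). Strike 6 from b.
b's domain is down to {1}, so b = 1. Remove 1 from c.
So c = 7.

7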